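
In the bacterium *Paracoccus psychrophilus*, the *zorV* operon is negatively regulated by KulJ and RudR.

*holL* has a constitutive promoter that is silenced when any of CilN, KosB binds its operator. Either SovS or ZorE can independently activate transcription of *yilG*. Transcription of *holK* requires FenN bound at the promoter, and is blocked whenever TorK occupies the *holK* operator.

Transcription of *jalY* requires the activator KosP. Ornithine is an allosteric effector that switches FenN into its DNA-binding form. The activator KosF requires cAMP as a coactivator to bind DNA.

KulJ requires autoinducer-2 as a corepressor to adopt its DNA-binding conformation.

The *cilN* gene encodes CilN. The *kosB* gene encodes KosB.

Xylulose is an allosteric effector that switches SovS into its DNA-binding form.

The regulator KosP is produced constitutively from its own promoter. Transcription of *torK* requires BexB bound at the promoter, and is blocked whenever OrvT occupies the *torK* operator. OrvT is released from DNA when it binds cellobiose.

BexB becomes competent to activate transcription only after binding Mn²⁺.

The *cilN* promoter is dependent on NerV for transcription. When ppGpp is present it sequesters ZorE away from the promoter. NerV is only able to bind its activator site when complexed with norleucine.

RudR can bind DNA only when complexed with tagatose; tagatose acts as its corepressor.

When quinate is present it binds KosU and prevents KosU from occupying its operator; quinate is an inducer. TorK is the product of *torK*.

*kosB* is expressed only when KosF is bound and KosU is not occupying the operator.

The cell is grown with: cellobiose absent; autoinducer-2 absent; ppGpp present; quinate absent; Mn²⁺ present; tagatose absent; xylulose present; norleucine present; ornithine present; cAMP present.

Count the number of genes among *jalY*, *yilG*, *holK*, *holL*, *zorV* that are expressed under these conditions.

KosP is produced constitutively and is active.
No repressor is bound and KosP is active, so *jalY* is transcribed.
→ *jalY* is ON.
Xylulose is present, so SovS is active.
ppGpp is present, so ZorE is inactive.
Activator SovS is present, so *yilG* is transcribed.
→ *yilG* is ON.
Ornithine is present, so FenN is active.
Mn²⁺ is present, so BexB is active.
Cellobiose is absent, so OrvT is active.
With repressor OrvT bound, *torK* is not transcribed.
So TorK is not produced.
No repressor is bound and FenN is active, so *holK* is transcribed.
→ *holK* is ON.
Norleucine is present, so NerV is active.
No repressor is bound and NerV is active, so *cilN* is transcribed.
So CilN is produced and active.
cAMP is present, so KosF is active.
Quinate is absent, so KosU is active.
With repressor KosU bound, *kosB* is not transcribed.
So KosB is not produced.
With repressor CilN bound, *holL* is not transcribed.
→ *holL* is OFF.
Autoinducer-2 is absent, so KulJ is inactive.
Tagatose is absent, so RudR is inactive.
With no repressor bound, *zorV* is transcribed.
→ *zorV* is ON.
4 of the 5 genes are transcribed.

4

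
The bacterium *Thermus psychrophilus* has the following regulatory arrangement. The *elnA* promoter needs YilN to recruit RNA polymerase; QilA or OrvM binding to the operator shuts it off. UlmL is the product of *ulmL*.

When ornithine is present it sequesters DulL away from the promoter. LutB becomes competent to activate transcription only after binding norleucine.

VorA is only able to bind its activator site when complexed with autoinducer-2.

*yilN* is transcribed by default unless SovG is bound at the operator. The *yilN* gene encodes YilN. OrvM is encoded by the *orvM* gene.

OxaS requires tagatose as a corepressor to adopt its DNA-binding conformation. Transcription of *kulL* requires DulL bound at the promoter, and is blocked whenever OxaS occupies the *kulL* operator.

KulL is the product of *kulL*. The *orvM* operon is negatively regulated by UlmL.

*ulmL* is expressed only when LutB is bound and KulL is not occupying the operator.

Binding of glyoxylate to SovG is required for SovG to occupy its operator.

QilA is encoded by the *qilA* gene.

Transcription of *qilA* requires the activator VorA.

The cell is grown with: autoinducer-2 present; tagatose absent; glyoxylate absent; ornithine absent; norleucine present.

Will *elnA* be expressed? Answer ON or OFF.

OFF

Glyoxylate is absent, so SovG is inactive.
With no repressor bound, *yilN* is transcribed.
So YilN is produced and active.
Autoinducer-2 is present, so VorA is active.
No repressor is bound and VorA is active, so *qilA* is transcribed.
So QilA is produced and active.
Norleucine is present, so LutB is active.
Ornithine is absent, so DulL is active.
Tagatose is absent, so OxaS is inactive.
No repressor is bound and DulL is active, so *kulL* is transcribed.
So KulL is produced and active.
With repressor KulL bound, *ulmL* is not transcribed.
So UlmL is not produced.
With no repressor bound, *orvM* is transcribed.
So OrvM is produced and active.
With repressor QilA bound, *elnA* is not transcribed.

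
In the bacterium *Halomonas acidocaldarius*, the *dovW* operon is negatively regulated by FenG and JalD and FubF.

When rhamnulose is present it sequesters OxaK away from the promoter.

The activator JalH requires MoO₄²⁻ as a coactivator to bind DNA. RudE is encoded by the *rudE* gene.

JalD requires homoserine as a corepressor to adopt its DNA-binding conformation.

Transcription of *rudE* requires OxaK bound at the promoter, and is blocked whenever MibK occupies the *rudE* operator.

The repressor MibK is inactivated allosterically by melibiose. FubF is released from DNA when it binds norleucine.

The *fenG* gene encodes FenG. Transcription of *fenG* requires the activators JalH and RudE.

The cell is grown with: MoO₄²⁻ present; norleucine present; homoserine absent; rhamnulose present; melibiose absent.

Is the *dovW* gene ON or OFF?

MoO₄²⁻ is present, so JalH is active.
Melibiose is absent, so MibK is active.
Rhamnulose is present, so OxaK is inactive.
With repressor MibK bound, *rudE* is not transcribed.
So RudE is not produced.
Required activator RudE is absent, so *fenG* is not transcribed.
So FenG is not produced.
Homoserine is absent, so JalD is inactive.
Norleucine is present, so FubF is inactive.
With no repressor bound, *dovW* is transcribed.

ON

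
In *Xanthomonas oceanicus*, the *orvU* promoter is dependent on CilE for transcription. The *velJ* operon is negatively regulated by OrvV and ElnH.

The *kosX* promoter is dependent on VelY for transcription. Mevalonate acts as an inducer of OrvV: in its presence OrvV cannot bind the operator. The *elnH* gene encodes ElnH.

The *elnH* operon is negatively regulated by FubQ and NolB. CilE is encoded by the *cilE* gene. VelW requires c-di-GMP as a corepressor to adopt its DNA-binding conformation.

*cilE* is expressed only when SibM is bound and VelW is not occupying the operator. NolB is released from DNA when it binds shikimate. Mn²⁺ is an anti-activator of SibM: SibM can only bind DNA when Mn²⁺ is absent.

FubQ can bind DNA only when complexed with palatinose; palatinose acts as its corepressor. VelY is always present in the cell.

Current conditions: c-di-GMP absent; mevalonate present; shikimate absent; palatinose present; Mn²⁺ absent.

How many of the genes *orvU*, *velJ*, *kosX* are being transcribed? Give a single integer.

3

c-di-GMP is absent, so VelW is inactive.
Mn²⁺ is absent, so SibM is active.
No repressor is bound and SibM is active, so *cilE* is transcribed.
So CilE is produced and active.
No repressor is bound and CilE is active, so *orvU* is transcribed.
→ *orvU* is ON.
Mevalonate is present, so OrvV is inactive.
Palatinose is present, so FubQ is active.
Shikimate is absent, so NolB is active.
With repressor FubQ bound, *elnH* is not transcribed.
So ElnH is not produced.
With no repressor bound, *velJ* is transcribed.
→ *velJ* is ON.
VelY is produced constitutively and is active.
No repressor is bound and VelY is active, so *kosX* is transcribed.
→ *kosX* is ON.
3 of the 3 genes are transcribed.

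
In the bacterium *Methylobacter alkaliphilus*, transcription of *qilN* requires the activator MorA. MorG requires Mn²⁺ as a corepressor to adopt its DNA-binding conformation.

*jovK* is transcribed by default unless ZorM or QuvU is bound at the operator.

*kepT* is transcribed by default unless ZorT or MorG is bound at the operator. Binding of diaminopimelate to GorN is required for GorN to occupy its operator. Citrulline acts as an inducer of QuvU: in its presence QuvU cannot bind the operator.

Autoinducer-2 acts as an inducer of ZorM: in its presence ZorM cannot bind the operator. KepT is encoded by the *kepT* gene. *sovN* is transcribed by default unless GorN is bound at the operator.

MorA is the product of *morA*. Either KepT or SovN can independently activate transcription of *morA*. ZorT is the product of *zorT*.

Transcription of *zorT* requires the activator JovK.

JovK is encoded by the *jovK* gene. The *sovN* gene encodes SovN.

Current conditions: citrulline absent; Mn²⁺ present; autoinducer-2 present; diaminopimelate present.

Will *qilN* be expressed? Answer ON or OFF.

Autoinducer-2 is present, so ZorM is inactive.
Citrulline is absent, so QuvU is active.
With repressor QuvU bound, *jovK* is not transcribed.
So JovK is not produced.
Required activator JovK is absent, so *zorT* is not transcribed.
So ZorT is not produced.
Mn²⁺ is present, so MorG is active.
With repressor MorG bound, *kepT* is not transcribed.
So KepT is not produced.
Diaminopimelate is present, so GorN is active.
With repressor GorN bound, *sovN* is not transcribed.
So SovN is not produced.
No activator is available at the *morA* promoter, so *morA* is not transcribed.
So MorA is not produced.
Required activator MorA is absent, so *qilN* is not transcribed.

OFF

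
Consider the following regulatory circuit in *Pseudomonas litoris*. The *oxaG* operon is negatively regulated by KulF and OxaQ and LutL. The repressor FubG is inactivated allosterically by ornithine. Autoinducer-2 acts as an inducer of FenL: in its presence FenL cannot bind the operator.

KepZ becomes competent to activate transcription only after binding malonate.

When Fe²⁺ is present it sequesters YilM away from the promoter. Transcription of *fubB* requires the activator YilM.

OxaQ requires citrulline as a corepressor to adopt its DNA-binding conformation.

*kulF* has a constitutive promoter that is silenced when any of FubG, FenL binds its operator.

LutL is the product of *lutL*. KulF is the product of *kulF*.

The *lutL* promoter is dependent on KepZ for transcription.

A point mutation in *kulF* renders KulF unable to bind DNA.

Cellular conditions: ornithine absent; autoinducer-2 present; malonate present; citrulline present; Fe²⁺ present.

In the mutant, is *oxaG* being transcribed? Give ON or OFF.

OFF

KulF is non-functional in this strain, so it has no effect.
Citrulline is present, so OxaQ is active.
Malonate is present, so KepZ is active.
No repressor is bound and KepZ is active, so *lutL* is transcribed.
So LutL is produced and active.
With repressor OxaQ bound, *oxaG* is not transcribed.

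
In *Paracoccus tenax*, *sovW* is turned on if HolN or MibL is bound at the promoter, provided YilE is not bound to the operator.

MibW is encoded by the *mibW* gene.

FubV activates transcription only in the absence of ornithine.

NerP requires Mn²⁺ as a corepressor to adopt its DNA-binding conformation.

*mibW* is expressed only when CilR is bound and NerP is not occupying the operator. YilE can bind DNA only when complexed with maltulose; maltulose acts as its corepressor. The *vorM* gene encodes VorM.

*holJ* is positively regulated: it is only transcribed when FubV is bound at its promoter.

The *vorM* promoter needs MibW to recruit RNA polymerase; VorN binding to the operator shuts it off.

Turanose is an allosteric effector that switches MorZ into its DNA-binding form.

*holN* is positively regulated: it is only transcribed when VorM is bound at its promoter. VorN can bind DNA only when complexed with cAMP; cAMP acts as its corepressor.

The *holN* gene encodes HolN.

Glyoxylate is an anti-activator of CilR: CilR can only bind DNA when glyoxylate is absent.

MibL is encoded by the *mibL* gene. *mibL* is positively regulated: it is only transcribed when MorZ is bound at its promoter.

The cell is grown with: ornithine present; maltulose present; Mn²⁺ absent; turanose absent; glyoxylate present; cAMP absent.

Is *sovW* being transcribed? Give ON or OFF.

OFF

Maltulose is present, so YilE is active.
Mn²⁺ is absent, so NerP is inactive.
Glyoxylate is present, so CilR is inactive.
Required activator CilR is absent, so *mibW* is not transcribed.
So MibW is not produced.
cAMP is absent, so VorN is inactive.
Required activator MibW is absent, so *vorM* is not transcribed.
So VorM is not produced.
Required activator VorM is absent, so *holN* is not transcribed.
So HolN is not produced.
Turanose is absent, so MorZ is inactive.
Required activator MorZ is absent, so *mibL* is not transcribed.
So MibL is not produced.
With repressor YilE bound, *sovW* is not transcribed.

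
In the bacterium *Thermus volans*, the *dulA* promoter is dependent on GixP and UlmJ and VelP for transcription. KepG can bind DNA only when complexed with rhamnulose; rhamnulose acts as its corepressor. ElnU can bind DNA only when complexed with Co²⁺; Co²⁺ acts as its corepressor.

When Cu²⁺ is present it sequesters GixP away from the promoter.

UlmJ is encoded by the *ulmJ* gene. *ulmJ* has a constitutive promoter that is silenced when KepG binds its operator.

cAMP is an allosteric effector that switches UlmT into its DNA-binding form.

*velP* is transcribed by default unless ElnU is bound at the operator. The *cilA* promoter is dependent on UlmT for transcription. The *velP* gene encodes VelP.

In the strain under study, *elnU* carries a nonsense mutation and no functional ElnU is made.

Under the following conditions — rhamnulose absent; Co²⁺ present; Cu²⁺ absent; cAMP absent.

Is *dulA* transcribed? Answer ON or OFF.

ON

Cu²⁺ is absent, so GixP is active.
Rhamnulose is absent, so KepG is inactive.
With no repressor bound, *ulmJ* is transcribed.
So UlmJ is produced and active.
ElnU is non-functional in this strain, so it has no effect.
With no repressor bound, *velP* is transcribed.
So VelP is produced and active.
No repressor is bound and GixP and UlmJ and VelP are active, so *dulA* is transcribed.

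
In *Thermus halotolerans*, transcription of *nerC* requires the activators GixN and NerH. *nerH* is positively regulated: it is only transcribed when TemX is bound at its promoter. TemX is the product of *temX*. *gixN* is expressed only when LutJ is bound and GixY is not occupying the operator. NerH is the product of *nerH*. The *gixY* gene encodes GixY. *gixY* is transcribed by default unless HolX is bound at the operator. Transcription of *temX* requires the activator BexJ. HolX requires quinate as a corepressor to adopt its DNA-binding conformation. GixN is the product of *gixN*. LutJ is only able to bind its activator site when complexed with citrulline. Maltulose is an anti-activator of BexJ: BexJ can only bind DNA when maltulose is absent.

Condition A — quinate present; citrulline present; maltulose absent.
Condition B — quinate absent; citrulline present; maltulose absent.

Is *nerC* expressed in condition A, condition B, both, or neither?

A only

Condition A:
Quinate is present, so HolX is active.
With repressor HolX bound, *gixY* is not transcribed.
So GixY is not produced.
Citrulline is present, so LutJ is active.
No repressor is bound and LutJ is active, so *gixN* is transcribed.
So GixN is produced and active.
Maltulose is absent, so BexJ is active.
No repressor is bound and BexJ is active, so *temX* is transcribed.
So TemX is produced and active.
No repressor is bound and TemX is active, so *nerH* is transcribed.
So NerH is produced and active.
No repressor is bound and GixN and NerH are active, so *nerC* is transcribed.
→ *nerC* is ON in A.
Condition B:
Quinate is absent, so HolX is inactive.
With no repressor bound, *gixY* is transcribed.
So GixY is produced and active.
Citrulline is present, so LutJ is active.
With repressor GixY bound, *gixN* is not transcribed.
So GixN is not produced.
Maltulose is absent, so BexJ is active.
No repressor is bound and BexJ is active, so *temX* is transcribed.
So TemX is produced and active.
No repressor is bound and TemX is active, so *nerH* is transcribed.
So NerH is produced and active.
Required activator GixN is absent, so *nerC* is not transcribed.
→ *nerC* is OFF in B.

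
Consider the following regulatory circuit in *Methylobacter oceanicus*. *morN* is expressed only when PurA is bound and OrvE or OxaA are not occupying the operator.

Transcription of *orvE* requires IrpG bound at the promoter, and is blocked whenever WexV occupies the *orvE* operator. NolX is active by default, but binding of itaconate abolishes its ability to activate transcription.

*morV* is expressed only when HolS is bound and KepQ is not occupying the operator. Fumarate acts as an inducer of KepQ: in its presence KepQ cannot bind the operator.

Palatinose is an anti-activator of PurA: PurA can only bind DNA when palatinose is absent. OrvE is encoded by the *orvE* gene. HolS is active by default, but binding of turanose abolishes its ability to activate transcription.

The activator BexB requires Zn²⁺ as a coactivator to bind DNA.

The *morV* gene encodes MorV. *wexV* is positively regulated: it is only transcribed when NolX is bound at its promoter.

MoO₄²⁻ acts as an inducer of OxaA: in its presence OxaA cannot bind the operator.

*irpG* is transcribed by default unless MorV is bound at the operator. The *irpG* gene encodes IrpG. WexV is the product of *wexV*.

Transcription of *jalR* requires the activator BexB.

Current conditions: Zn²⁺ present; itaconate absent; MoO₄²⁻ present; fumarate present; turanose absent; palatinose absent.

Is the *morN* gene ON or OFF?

ON

Itaconate is absent, so NolX is active.
No repressor is bound and NolX is active, so *wexV* is transcribed.
So WexV is produced and active.
Turanose is absent, so HolS is active.
Fumarate is present, so KepQ is inactive.
No repressor is bound and HolS is active, so *morV* is transcribed.
So MorV is produced and active.
With repressor MorV bound, *irpG* is not transcribed.
So IrpG is not produced.
With repressor WexV bound, *orvE* is not transcribed.
So OrvE is not produced.
Palatinose is absent, so PurA is active.
MoO₄²⁻ is present, so OxaA is inactive.
No repressor is bound and PurA is active, so *morN* is transcribed.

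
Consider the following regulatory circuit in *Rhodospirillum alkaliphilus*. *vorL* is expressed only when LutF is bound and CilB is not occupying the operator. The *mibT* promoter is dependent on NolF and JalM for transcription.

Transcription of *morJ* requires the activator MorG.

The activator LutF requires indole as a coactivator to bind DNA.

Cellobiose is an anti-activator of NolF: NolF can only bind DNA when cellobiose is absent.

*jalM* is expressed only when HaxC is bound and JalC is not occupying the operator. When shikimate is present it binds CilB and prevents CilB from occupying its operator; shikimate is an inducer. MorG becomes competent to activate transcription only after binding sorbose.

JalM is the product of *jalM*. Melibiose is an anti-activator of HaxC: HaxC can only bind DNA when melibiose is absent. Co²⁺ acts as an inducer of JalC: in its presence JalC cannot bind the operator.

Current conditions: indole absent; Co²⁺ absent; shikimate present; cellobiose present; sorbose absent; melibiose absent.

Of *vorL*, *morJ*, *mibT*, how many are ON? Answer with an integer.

Indole is absent, so LutF is inactive.
Shikimate is present, so CilB is inactive.
Required activator LutF is absent, so *vorL* is not transcribed.
→ *vorL* is OFF.
Sorbose is absent, so MorG is inactive.
Required activator MorG is absent, so *morJ* is not transcribed.
→ *morJ* is OFF.
Cellobiose is present, so NolF is inactive.
Co²⁺ is absent, so JalC is active.
Melibiose is absent, so HaxC is active.
With repressor JalC bound, *jalM* is not transcribed.
So JalM is not produced.
Required activator NolF is absent, so *mibT* is not transcribed.
→ *mibT* is OFF.
0 of the 3 genes are transcribed.

0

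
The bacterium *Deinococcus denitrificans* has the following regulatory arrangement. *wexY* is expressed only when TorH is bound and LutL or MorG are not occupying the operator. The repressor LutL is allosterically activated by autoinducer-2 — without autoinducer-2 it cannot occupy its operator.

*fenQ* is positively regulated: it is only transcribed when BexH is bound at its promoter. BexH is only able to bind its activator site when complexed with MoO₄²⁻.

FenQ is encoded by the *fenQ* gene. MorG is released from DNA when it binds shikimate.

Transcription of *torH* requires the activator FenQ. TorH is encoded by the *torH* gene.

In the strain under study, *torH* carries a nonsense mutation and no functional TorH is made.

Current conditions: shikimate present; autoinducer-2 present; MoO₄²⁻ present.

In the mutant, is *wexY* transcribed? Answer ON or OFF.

Autoinducer-2 is present, so LutL is active.
Shikimate is present, so MorG is inactive.
TorH is non-functional in this strain, so it has no effect.
With repressor LutL bound, *wexY* is not transcribed.

OFF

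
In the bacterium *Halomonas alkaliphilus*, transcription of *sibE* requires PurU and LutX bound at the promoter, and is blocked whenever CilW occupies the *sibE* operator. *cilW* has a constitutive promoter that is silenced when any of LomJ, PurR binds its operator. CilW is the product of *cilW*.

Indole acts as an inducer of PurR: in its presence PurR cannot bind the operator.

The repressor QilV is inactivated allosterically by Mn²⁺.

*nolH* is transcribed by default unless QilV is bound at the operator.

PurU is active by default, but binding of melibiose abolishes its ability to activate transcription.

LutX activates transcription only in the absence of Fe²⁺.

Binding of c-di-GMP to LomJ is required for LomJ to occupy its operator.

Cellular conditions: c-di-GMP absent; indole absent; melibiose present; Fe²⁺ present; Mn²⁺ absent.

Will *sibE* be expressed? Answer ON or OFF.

Melibiose is present, so PurU is inactive.
c-di-GMP is absent, so LomJ is inactive.
Indole is absent, so PurR is active.
With repressor PurR bound, *cilW* is not transcribed.
So CilW is not produced.
Fe²⁺ is present, so LutX is inactive.
Required activator PurU is absent, so *sibE* is not transcribed.

OFF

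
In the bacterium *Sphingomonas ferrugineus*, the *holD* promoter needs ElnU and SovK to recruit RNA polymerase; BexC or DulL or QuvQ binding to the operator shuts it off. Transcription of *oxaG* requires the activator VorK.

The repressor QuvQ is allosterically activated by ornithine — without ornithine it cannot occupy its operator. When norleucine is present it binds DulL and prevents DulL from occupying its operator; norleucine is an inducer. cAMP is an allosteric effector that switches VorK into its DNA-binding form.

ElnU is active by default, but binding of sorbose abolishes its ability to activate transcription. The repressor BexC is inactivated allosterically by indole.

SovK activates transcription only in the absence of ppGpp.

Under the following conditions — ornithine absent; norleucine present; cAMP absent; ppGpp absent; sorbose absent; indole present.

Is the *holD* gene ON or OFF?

ON

Sorbose is absent, so ElnU is active.
Indole is present, so BexC is inactive.
ppGpp is absent, so SovK is active.
Norleucine is present, so DulL is inactive.
Ornithine is absent, so QuvQ is inactive.
No repressor is bound and ElnU and SovK are active, so *holD* is transcribed.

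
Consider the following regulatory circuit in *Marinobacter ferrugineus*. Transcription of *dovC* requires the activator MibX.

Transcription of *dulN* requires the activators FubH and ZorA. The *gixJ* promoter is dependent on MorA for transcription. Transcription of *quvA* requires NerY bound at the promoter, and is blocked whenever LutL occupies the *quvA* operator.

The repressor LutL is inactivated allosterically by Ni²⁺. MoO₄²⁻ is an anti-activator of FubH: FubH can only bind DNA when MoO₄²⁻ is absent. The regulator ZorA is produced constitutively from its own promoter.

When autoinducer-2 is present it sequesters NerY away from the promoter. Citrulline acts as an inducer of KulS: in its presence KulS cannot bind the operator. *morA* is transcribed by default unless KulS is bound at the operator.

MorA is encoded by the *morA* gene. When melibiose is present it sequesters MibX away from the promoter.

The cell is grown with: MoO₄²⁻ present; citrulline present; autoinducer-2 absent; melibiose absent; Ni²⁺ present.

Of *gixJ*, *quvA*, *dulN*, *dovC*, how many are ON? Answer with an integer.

Citrulline is present, so KulS is inactive.
With no repressor bound, *morA* is transcribed.
So MorA is produced and active.
No repressor is bound and MorA is active, so *gixJ* is transcribed.
→ *gixJ* is ON.
Autoinducer-2 is absent, so NerY is active.
Ni²⁺ is present, so LutL is inactive.
No repressor is bound and NerY is active, so *quvA* is transcribed.
→ *quvA* is ON.
MoO₄²⁻ is present, so FubH is inactive.
ZorA is produced constitutively and is active.
Required activator FubH is absent, so *dulN* is not transcribed.
→ *dulN* is OFF.
Melibiose is absent, so MibX is active.
No repressor is bound and MibX is active, so *dovC* is transcribed.
→ *dovC* is ON.
3 of the 4 genes are transcribed.

3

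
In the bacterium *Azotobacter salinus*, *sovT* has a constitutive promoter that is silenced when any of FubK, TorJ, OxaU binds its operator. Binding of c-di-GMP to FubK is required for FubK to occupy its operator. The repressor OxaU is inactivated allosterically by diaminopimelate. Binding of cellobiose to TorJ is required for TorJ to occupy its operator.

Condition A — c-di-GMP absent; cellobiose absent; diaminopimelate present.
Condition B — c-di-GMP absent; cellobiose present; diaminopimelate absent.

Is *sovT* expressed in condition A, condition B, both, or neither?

Condition A:
c-di-GMP is absent, so FubK is inactive.
Cellobiose is absent, so TorJ is inactive.
Diaminopimelate is present, so OxaU is inactive.
With no repressor bound, *sovT* is transcribed.
→ *sovT* is ON in A.
Condition B:
c-di-GMP is absent, so FubK is inactive.
Cellobiose is present, so TorJ is active.
Diaminopimelate is absent, so OxaU is active.
With repressor TorJ bound, *sovT* is not transcribed.
→ *sovT* is OFF in B.

A only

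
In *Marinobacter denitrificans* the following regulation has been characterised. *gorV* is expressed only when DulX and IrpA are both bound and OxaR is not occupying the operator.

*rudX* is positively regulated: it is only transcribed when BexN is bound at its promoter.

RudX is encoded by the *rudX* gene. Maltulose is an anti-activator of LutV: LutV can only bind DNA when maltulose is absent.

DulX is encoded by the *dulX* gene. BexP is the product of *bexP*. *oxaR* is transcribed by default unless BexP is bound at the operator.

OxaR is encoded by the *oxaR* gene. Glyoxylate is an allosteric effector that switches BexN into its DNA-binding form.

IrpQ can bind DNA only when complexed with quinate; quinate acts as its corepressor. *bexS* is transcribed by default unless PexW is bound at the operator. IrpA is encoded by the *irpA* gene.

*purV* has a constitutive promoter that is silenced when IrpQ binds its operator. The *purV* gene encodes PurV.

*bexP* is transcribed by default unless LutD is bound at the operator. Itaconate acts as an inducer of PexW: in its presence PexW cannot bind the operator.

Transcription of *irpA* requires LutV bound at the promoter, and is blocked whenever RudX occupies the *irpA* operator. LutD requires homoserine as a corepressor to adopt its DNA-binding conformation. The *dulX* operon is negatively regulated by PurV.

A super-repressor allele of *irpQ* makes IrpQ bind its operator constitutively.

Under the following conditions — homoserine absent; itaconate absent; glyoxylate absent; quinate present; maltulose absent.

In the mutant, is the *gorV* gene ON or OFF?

ON

IrpQ is constitutively active in this strain.
With repressor IrpQ bound, *purV* is not transcribed.
So PurV is not produced.
With no repressor bound, *dulX* is transcribed.
So DulX is produced and active.
Maltulose is absent, so LutV is active.
Glyoxylate is absent, so BexN is inactive.
Required activator BexN is absent, so *rudX* is not transcribed.
So RudX is not produced.
No repressor is bound and LutV is active, so *irpA* is transcribed.
So IrpA is produced and active.
Homoserine is absent, so LutD is inactive.
With no repressor bound, *bexP* is transcribed.
So BexP is produced and active.
With repressor BexP bound, *oxaR* is not transcribed.
So OxaR is not produced.
No repressor is bound and DulX and IrpA are active, so *gorV* is transcribed.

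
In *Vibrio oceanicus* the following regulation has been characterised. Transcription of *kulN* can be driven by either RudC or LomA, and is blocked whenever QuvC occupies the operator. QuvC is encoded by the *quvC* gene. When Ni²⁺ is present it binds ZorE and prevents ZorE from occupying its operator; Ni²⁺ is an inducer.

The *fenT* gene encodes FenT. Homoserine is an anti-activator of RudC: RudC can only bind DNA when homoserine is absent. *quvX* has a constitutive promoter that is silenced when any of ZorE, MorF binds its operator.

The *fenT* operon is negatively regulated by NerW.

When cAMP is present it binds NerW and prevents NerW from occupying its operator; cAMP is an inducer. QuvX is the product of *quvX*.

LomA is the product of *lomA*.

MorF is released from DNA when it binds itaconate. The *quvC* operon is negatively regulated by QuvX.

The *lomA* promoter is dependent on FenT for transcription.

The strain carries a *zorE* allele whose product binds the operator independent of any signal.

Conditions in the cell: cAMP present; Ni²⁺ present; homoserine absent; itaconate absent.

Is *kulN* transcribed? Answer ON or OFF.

ZorE is constitutively active in this strain.
Itaconate is absent, so MorF is active.
With repressor ZorE bound, *quvX* is not transcribed.
So QuvX is not produced.
With no repressor bound, *quvC* is transcribed.
So QuvC is produced and active.
Homoserine is absent, so RudC is active.
cAMP is present, so NerW is inactive.
With no repressor bound, *fenT* is transcribed.
So FenT is produced and active.
No repressor is bound and FenT is active, so *lomA* is transcribed.
So LomA is produced and active.
With repressor QuvC bound, *kulN* is not transcribed.

OFF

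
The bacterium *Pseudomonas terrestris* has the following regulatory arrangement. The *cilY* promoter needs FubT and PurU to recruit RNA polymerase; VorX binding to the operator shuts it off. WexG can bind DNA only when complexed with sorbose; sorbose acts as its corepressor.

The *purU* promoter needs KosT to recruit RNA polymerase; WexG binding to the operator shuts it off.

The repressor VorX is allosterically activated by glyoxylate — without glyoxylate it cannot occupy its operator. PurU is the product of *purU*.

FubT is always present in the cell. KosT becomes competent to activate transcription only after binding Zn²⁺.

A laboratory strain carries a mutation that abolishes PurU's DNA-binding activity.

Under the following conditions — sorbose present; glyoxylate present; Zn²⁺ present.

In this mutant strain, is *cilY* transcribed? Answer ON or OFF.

FubT is produced constitutively and is active.
PurU is non-functional in this strain, so it has no effect.
Glyoxylate is present, so VorX is active.
With repressor VorX bound, *cilY* is not transcribed.

OFF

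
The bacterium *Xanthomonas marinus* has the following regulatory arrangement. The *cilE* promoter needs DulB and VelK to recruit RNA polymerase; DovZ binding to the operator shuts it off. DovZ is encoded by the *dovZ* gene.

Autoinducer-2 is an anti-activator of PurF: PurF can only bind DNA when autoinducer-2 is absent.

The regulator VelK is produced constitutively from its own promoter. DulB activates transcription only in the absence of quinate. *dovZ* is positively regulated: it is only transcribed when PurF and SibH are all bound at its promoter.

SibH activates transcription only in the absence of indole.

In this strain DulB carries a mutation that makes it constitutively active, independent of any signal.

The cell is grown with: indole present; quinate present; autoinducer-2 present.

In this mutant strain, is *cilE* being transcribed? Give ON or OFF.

ON

DulB is constitutively active in this strain.
VelK is produced constitutively and is active.
Autoinducer-2 is present, so PurF is inactive.
Indole is present, so SibH is inactive.
Required activator PurF is absent, so *dovZ* is not transcribed.
So DovZ is not produced.
No repressor is bound and DulB and VelK are active, so *cilE* is transcribed.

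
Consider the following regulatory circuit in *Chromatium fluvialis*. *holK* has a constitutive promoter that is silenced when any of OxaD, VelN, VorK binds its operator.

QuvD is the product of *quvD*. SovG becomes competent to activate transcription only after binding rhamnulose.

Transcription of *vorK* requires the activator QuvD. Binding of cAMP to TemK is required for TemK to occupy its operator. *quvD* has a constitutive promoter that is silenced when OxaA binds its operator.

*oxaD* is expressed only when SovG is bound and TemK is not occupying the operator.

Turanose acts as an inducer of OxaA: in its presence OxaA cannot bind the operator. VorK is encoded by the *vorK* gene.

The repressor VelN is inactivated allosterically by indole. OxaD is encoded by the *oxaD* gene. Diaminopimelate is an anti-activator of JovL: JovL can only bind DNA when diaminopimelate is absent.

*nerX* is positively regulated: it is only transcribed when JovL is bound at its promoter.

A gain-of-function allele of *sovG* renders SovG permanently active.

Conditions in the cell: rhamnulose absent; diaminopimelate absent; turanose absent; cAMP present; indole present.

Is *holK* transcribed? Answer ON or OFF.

ON

SovG is constitutively active in this strain.
cAMP is present, so TemK is active.
With repressor TemK bound, *oxaD* is not transcribed.
So OxaD is not produced.
Indole is present, so VelN is inactive.
Turanose is absent, so OxaA is active.
With repressor OxaA bound, *quvD* is not transcribed.
So QuvD is not produced.
Required activator QuvD is absent, so *vorK* is not transcribed.
So VorK is not produced.
With no repressor bound, *holK* is transcribed.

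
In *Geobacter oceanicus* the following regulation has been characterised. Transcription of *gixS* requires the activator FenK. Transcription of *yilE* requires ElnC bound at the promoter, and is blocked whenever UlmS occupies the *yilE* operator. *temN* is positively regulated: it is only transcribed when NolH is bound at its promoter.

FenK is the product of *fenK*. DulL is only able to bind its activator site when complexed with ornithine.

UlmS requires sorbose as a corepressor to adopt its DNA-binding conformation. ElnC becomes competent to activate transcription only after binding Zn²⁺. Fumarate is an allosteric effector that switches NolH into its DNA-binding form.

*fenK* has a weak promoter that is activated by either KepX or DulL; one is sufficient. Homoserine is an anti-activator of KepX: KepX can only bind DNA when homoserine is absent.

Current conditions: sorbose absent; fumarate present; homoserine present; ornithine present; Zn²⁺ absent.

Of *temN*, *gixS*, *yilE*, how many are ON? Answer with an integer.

2

Fumarate is present, so NolH is active.
No repressor is bound and NolH is active, so *temN* is transcribed.
→ *temN* is ON.
Homoserine is present, so KepX is inactive.
Ornithine is present, so DulL is active.
Activator DulL is present, so *fenK* is transcribed.
So FenK is produced and active.
No repressor is bound and FenK is active, so *gixS* is transcribed.
→ *gixS* is ON.
Zn²⁺ is absent, so ElnC is inactive.
Sorbose is absent, so UlmS is inactive.
Required activator ElnC is absent, so *yilE* is not transcribed.
→ *yilE* is OFF.
2 of the 3 genes are transcribed.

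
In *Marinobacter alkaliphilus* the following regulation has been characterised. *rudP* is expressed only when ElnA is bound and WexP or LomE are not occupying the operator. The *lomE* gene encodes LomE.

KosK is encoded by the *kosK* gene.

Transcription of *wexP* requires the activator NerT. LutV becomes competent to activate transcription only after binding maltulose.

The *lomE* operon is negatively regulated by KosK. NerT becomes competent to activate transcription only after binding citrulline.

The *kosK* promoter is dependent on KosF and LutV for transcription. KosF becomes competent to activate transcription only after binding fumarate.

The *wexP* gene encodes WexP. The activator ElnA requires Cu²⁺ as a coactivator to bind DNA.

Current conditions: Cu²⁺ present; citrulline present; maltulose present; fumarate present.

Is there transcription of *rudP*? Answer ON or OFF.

OFF

Citrulline is present, so NerT is active.
No repressor is bound and NerT is active, so *wexP* is transcribed.
So WexP is produced and active.
Cu²⁺ is present, so ElnA is active.
Fumarate is present, so KosF is active.
Maltulose is present, so LutV is active.
No repressor is bound and KosF and LutV are active, so *kosK* is transcribed.
So KosK is produced and active.
With repressor KosK bound, *lomE* is not transcribed.
So LomE is not produced.
With repressor WexP bound, *rudP* is not transcribed.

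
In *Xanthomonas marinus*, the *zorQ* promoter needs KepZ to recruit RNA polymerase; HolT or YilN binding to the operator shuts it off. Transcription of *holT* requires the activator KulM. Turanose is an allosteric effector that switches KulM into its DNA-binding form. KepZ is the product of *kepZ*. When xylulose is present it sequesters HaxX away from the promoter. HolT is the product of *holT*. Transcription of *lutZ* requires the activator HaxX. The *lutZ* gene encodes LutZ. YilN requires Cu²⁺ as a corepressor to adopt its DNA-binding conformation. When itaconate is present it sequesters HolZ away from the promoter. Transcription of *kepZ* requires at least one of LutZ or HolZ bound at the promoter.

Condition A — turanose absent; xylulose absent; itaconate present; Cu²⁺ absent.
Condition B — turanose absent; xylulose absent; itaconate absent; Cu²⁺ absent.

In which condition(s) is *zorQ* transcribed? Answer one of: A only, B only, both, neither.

both

Condition A:
Turanose is absent, so KulM is inactive.
Required activator KulM is absent, so *holT* is not transcribed.
So HolT is not produced.
Xylulose is absent, so HaxX is active.
No repressor is bound and HaxX is active, so *lutZ* is transcribed.
So LutZ is produced and active.
Itaconate is present, so HolZ is inactive.
Activator LutZ is present, so *kepZ* is transcribed.
So KepZ is produced and active.
Cu²⁺ is absent, so YilN is inactive.
No repressor is bound and KepZ is active, so *zorQ* is transcribed.
→ *zorQ* is ON in A.
Condition B:
Turanose is absent, so KulM is inactive.
Required activator KulM is absent, so *holT* is not transcribed.
So HolT is not produced.
Xylulose is absent, so HaxX is active.
No repressor is bound and HaxX is active, so *lutZ* is transcribed.
So LutZ is produced and active.
Itaconate is absent, so HolZ is active.
Activator LutZ is present, so *kepZ* is transcribed.
So KepZ is produced and active.
Cu²⁺ is absent, so YilN is inactive.
No repressor is bound and KepZ is active, so *zorQ* is transcribed.
→ *zorQ* is ON in B.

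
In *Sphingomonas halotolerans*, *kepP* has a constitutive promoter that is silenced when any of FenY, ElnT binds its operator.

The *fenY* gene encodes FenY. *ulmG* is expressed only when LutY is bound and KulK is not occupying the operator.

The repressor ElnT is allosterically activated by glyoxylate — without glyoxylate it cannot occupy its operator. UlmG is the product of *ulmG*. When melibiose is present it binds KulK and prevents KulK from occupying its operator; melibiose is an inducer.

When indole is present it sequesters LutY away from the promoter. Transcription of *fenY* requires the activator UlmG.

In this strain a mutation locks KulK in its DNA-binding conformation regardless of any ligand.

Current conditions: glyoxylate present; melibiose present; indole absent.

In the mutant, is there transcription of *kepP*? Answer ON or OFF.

OFF

Indole is absent, so LutY is active.
KulK is constitutively active in this strain.
With repressor KulK bound, *ulmG* is not transcribed.
So UlmG is not produced.
Required activator UlmG is absent, so *fenY* is not transcribed.
So FenY is not produced.
Glyoxylate is present, so ElnT is active.
With repressor ElnT bound, *kepP* is not transcribed.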